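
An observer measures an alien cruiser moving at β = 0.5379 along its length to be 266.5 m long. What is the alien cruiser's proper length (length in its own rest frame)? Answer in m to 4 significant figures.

L₀ ≈ 316.1 m

γ = 1/√(1 − 0.5379²) = 1.18623
L₀ = γL = 1.18623 × 266.5 = 316.1 m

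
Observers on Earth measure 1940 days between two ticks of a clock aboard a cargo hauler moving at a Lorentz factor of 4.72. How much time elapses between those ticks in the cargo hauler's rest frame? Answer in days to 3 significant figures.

γ = 4.72 (given)
Proper time: τ₀ = Δt/γ = 1940/4.72 = 411 days

τ₀ ≈ 411 days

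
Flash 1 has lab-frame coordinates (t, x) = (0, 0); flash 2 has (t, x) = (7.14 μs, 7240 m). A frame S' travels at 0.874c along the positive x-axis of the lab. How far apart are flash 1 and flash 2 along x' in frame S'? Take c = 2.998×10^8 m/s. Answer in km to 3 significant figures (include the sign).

Δx' ≈ 11.0 km

γ = 1/√(1 − 0.874²) = 2.0579
Δx' = γ(Δx − vΔt) = 2.0579 × (7240 m − 0.874×(2.998×10^8 m/s)×7.14×10^-6 s)
= 2.0579 × (5369.1 m) = 11.0 km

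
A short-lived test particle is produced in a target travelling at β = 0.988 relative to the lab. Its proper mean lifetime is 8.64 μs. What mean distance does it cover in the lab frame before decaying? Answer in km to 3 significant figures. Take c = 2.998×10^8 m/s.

d ≈ 16.6 km

γ = 1/√(1 − 0.988²) = 6.4744
Dilated lifetime: Δt = γτ₀ = 6.4744 × 8.64 μs = 55.939 μs
d = vΔt = 0.988c × 55.939 μs = 2.9620×10^8 m/s × 5.5939×10^-5 s = 16.6 km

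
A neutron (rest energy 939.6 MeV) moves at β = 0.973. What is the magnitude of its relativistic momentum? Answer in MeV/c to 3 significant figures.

p ≈ 3960 MeV/c

γ = 1/√(1 − 0.973²) = 4.3327
p = γβm₀c = 4.3327 × 0.973 × 939.6 MeV/c = 3960 MeV/c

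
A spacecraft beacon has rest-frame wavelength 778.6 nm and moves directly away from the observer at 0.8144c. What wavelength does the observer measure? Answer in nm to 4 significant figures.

Relativistic Doppler: λ_obs = λ_src √((1+β)/(1−β))
= 778.6 × √(1.81440/0.185600) = 778.6 × 3.12664 = 2434 nm

λ_obs ≈ 2434 nm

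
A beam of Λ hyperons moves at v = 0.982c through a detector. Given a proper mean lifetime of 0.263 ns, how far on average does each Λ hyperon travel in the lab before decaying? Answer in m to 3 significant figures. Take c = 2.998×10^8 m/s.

γ = 1/√(1 − 0.982²) = 5.2943
Dilated lifetime: Δt = γτ₀ = 5.2943 × 0.263 ns = 1.3924 ns
d = vΔt = 0.982c × 1.3924 ns = 2.9440×10^8 m/s × 1.3924×10^-9 s = 0.410 m

d ≈ 0.410 m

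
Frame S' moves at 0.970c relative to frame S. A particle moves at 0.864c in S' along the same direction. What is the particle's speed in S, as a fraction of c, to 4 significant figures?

Relativistic velocity addition: u = (u' + v)/(1 + u'v/c²)
= (0.864 + 0.970)/(1 + 0.864×0.970) = 1.834/1.83808 = 0.9978

u ≈ 0.9978c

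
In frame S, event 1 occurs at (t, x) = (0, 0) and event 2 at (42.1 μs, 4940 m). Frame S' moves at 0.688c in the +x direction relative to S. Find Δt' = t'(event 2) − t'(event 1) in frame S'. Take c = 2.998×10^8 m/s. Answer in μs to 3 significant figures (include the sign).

Δt' ≈ 42.4 μs

γ = 1/√(1 − 0.688²) = 1.3780
Δt' = γ(Δt − vΔx/c²) = 1.3780 × (42.1 μs − 0.688×4940 m / (2.998×10^8 m/s))
= 1.3780 × (30.763 μs) = 42.4 μs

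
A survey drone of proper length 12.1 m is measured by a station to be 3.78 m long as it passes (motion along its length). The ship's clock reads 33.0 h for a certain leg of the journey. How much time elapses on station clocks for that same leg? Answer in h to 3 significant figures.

Length contraction ⇒ γ = L₀/L = 12.1/3.78 = 3.2011
Time dilation: Δt = γτ₀ = 3.2011 × 33.0 h = 106 h

Δt ≈ 106 h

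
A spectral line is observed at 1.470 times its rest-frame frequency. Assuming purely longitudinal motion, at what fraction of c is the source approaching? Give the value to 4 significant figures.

β ≈ 0.3673

f_obs/f_src = √((1+β)/(1−β)) = 1.470  ⇒  (1+β)/(1−β) = 2.16090
β = |1 − D²|/(1 + D²) = |1 − 2.16090|/(1 + 2.16090) = 0.3673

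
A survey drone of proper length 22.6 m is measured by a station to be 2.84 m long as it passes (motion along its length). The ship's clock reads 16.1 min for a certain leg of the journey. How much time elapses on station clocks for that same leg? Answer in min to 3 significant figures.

Δt ≈ 128 min

Length contraction ⇒ γ = L₀/L = 22.6/2.84 = 7.9577
Time dilation: Δt = γτ₀ = 7.9577 × 16.1 min = 128 min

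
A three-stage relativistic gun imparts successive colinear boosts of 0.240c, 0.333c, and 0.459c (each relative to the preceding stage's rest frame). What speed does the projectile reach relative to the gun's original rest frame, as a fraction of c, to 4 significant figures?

Compose boost 2: (0.333 + 0.240)/(1 + 0.333×0.240) = 0.5730/1.07992 = 0.530595
Compose boost 3: (0.459 + 0.530595)/(1 + 0.459×0.530595) = 0.989595/1.24354 = 0.7958

u ≈ 0.7958c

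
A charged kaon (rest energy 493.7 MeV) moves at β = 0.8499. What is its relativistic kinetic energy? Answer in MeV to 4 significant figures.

K ≈ 443.2 MeV

γ = 1/√(1 − 0.8499²) = 1.89773
K = (γ − 1)m₀c² = (1.89773 − 1) × 493.7 MeV = 0.897735 × 493.7 MeV = 443.2 MeV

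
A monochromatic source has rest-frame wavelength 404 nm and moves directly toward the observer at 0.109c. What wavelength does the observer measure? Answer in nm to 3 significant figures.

λ_obs ≈ 362 nm

Relativistic Doppler: λ_obs = λ_src √((1−β)/(1+β))
= 404 × √(0.89100/1.1090) = 404 × 0.89634 = 362 nm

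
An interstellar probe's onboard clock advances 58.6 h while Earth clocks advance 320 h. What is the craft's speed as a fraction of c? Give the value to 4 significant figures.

γ = Δt/τ₀ = 320/58.6 = 5.46075
β = √(1 − 1/γ²) = √(1 − 1/5.46075²) = 0.9831

β ≈ 0.9831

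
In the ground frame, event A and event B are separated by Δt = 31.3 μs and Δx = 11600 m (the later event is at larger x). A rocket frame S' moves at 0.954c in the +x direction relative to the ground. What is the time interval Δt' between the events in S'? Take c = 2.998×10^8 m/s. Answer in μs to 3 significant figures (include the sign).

Δt' ≈ -18.7 μs

γ = 1/√(1 − 0.954²) = 3.3355
Δt' = γ(Δt − vΔx/c²) = 3.3355 × (31.3 μs − 0.954×11600 m / (2.998×10^8 m/s))
= 3.3355 × (-5.6126 μs) = -18.7 μs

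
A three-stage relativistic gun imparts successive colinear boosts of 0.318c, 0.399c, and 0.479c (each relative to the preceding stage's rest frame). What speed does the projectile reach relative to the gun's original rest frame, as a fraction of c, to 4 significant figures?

Compose boost 2: (0.399 + 0.318)/(1 + 0.399×0.318) = 0.7170/1.12688 = 0.636269
Compose boost 3: (0.479 + 0.636269)/(1 + 0.479×0.636269) = 1.11527/1.30477 = 0.8548

u ≈ 0.8548c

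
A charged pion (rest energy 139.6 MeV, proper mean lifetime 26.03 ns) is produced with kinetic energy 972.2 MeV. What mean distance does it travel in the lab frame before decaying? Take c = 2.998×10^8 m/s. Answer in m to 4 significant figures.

γ = 1 + K/(m₀c²) = 1 + 972.2/139.6 = 7.96418
β = √(1 − 1/γ²) = 0.992086
Dilated lifetime: γτ₀ = 7.96418 × 26.03 ns = 207.308 ns
d = βc·γτ₀ = 0.992086 × (2.998×10^8 m/s) × 2.07308×10^-7 s = 61.66 m

d ≈ 61.66 m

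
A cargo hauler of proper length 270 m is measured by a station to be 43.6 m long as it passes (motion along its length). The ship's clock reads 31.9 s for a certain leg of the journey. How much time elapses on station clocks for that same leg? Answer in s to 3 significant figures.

Δt ≈ 198 s

Length contraction ⇒ γ = L₀/L = 270/43.6 = 6.1927
Time dilation: Δt = γτ₀ = 6.1927 × 31.9 s = 198 s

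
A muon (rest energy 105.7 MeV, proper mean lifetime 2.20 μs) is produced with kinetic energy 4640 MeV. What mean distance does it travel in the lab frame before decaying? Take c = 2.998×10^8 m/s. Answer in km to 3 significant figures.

γ = 1 + K/(m₀c²) = 1 + 4640/105.7 = 44.898
β = √(1 − 1/γ²) = 0.99975
Dilated lifetime: γτ₀ = 44.898 × 2.20 μs = 98.775 μs
d = βc·γτ₀ = 0.99975 × (2.998×10^8 m/s) × 9.8775×10^-5 s = 29.6 km

d ≈ 29.6 km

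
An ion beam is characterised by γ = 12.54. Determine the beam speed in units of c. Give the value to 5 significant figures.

β = √(1 − 1/γ²) = √(1 − 1/12.54²) = √(0.9936408) = 0.99682

β ≈ 0.99682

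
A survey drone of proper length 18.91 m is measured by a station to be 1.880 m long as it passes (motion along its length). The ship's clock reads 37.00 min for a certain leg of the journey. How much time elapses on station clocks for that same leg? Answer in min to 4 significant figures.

Length contraction ⇒ γ = L₀/L = 18.91/1.880 = 10.0585
Time dilation: Δt = γτ₀ = 10.0585 × 37.00 min = 372.2 min

Δt ≈ 372.2 min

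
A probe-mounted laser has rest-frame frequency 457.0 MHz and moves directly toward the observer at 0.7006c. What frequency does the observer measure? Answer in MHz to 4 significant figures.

Relativistic Doppler: f_obs = f_src √((1+β)/(1−β))
= 457.0 × √(1.70060/0.299400) = 457.0 × 2.38328 = 1089 MHz

f_obs ≈ 1089 MHz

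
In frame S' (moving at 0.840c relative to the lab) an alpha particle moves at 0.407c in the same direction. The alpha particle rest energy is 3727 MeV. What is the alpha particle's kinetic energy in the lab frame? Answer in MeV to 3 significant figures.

K ≈ 6360 MeV

u_lab = (0.407 + 0.840)/(1 + 0.407×0.840) = 0.929293
γ = 1/√(1 − 0.929293²) = 2.7075
K = (γ − 1)m₀c² = (2.7075 − 1) × 3727 = 1.7075 × 3727 = 6360 MeV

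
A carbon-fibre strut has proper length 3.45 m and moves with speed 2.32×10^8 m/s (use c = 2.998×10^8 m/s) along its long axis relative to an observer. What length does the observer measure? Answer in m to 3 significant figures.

β = v/c = 2.32×10^8 / 2.998×10^8 = 0.77385
γ = 1/√(1 − 0.77385²) = 1.5789
Length contraction: L = L₀/γ = 3.45/1.5789 = 2.19 m

L ≈ 2.19 m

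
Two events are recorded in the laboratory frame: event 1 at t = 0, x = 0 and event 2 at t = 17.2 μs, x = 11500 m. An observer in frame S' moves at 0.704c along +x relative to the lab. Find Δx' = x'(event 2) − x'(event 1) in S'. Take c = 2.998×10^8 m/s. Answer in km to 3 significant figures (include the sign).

γ = 1/√(1 − 0.704²) = 1.4081
Δx' = γ(Δx − vΔt) = 1.4081 × (11500 m − 0.704×(2.998×10^8 m/s)×17.2×10^-6 s)
= 1.4081 × (7869.8 m) = 11.1 km

Δx' ≈ 11.1 km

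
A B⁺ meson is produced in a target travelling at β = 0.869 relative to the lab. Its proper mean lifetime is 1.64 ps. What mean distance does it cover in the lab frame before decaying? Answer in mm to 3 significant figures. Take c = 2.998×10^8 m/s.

γ = 1/√(1 − 0.869²) = 2.0210
Dilated lifetime: Δt = γτ₀ = 2.0210 × 1.64 ps = 3.3144 ps
d = vΔt = 0.869c × 3.3144 ps = 2.6053×10^8 m/s × 3.3144×10^-12 s = 0.863 mm

d ≈ 0.863 mm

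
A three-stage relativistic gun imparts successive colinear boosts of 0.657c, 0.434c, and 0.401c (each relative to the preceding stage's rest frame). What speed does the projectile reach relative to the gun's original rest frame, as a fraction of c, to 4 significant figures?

Compose boost 2: (0.434 + 0.657)/(1 + 0.434×0.657) = 1.091/1.28514 = 0.848936
Compose boost 3: (0.401 + 0.848936)/(1 + 0.401×0.848936) = 1.24994/1.34042 = 0.9325

u ≈ 0.9325c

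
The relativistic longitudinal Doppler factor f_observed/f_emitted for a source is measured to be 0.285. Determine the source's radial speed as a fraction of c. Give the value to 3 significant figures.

f_obs/f_src = √((1−β)/(1+β)) = 0.285  ⇒  (1−β)/(1+β) = 0.081225
β = |1 − D²|/(1 + D²) = |1 − 0.081225|/(1 + 0.081225) = 0.850

β ≈ 0.850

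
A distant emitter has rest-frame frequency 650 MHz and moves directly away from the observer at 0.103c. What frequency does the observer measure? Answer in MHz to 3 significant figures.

f_obs ≈ 586 MHz

Relativistic Doppler: f_obs = f_src √((1−β)/(1+β))
= 650 × √(0.89700/1.1030) = 650 × 0.90180 = 586 MHz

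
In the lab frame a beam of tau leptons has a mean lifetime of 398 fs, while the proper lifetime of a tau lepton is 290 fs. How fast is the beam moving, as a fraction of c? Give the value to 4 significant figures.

β ≈ 0.6849

γ = Δt/τ₀ = 398/290 = 1.37241
β = √(1 − 1/γ²) = √(1 − 1/1.37241²) = 0.6849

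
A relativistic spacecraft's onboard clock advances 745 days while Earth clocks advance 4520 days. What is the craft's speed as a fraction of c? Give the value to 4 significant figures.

β ≈ 0.9863

γ = Δt/τ₀ = 4520/745 = 6.06711
β = √(1 − 1/γ²) = √(1 − 1/6.06711²) = 0.9863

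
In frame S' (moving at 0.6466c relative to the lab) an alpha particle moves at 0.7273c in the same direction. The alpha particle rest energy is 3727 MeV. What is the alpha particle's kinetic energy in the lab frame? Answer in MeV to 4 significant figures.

u_lab = (0.7273 + 0.6466)/(1 + 0.7273×0.6466) = 0.9344528
γ = 1/√(1 − 0.9344528²) = 2.80830
K = (γ − 1)m₀c² = (2.80830 − 1) × 3727 = 1.80830 × 3727 = 6740 MeV

K ≈ 6740 MeV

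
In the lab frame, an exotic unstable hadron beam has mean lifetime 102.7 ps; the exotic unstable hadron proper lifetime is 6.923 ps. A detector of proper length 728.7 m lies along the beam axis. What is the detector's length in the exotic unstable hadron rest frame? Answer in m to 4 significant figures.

Time dilation ⇒ γ = Δt/τ₀ = 102.7/6.923 = 14.8346
Length contraction: L = L₀/γ = 728.7/14.8346 = 49.12 m

L ≈ 49.12 m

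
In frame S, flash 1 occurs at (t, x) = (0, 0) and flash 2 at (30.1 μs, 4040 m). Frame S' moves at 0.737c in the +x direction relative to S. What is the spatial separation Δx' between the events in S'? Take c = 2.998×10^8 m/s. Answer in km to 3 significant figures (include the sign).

γ = 1/√(1 − 0.737²) = 1.4795
Δx' = γ(Δx − vΔt) = 1.4795 × (4040 m − 0.737×(2.998×10^8 m/s)×30.1×10^-6 s)
= 1.4795 × (-2610.7 m) = -3.86 km

Δx' ≈ -3.86 km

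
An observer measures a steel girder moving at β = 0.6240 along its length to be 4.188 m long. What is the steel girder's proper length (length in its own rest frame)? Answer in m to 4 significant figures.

γ = 1/√(1 − 0.6240²) = 1.27971
L₀ = γL = 1.27971 × 4.188 = 5.359 m

L₀ ≈ 5.359 m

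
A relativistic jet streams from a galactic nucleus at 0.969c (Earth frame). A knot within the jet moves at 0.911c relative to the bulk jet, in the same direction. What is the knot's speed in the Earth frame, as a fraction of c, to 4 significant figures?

Relativistic velocity addition: u = (u' + v)/(1 + u'v/c²)
= (0.911 + 0.969)/(1 + 0.911×0.969) = 1.880/1.88276 = 0.9985

u ≈ 0.9985c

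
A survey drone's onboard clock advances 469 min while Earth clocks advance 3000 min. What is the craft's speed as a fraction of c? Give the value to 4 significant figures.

β ≈ 0.9877

γ = Δt/τ₀ = 3000/469 = 6.39659
β = √(1 − 1/γ²) = √(1 − 1/6.39659²) = 0.9877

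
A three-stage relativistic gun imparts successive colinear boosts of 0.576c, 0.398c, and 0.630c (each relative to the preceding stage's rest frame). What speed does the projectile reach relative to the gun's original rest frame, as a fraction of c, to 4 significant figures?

Compose boost 2: (0.398 + 0.576)/(1 + 0.398×0.576) = 0.9740/1.22925 = 0.792354
Compose boost 3: (0.630 + 0.792354)/(1 + 0.630×0.792354) = 1.42235/1.49918 = 0.9488

u ≈ 0.9488c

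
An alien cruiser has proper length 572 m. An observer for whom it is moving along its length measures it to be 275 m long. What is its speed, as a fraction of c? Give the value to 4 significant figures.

β ≈ 0.8768

γ = L₀/L = 572/275 = 2.08000
β = √(1 − 1/γ²) = 0.8768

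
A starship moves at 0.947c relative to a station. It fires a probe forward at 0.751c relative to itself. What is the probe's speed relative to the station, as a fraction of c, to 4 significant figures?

u ≈ 0.9923c

Relativistic velocity addition: u = (u' + v)/(1 + u'v/c²)
= (0.751 + 0.947)/(1 + 0.751×0.947) = 1.698/1.71120 = 0.9923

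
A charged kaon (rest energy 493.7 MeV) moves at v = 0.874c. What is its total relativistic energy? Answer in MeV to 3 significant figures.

E ≈ 1020 MeV

γ = 1/√(1 − 0.874²) = 2.0579
E = γm₀c² = 2.0579 × 493.7 MeV = 1020 MeV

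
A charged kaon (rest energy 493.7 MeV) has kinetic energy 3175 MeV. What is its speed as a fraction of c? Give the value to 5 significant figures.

β ≈ 0.99090

γ = 1 + K/(m₀c²) = 1 + 3175/493.7 = 7.431031
β = √(1 − 1/γ²) = 0.99090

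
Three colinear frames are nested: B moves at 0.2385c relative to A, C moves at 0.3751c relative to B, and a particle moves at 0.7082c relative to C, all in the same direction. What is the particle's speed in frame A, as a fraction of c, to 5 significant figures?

Compose boost 2: (0.3751 + 0.2385)/(1 + 0.3751×0.2385) = 0.61360/1.089461 = 0.5632141
Compose boost 3: (0.7082 + 0.5632141)/(1 + 0.7082×0.5632141) = 1.271414/1.398868 = 0.90889

u ≈ 0.90889c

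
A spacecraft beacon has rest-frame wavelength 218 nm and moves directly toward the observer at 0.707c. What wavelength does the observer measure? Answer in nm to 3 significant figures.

λ_obs ≈ 90.3 nm

Relativistic Doppler: λ_obs = λ_src √((1−β)/(1+β))
= 218 × √(0.29300/1.7070) = 218 × 0.41430 = 90.3 nm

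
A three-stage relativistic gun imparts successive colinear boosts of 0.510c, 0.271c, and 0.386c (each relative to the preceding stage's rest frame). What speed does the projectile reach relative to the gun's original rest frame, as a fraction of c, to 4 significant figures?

Compose boost 2: (0.271 + 0.510)/(1 + 0.271×0.510) = 0.7810/1.13821 = 0.686165
Compose boost 3: (0.386 + 0.686165)/(1 + 0.386×0.686165) = 1.07217/1.26486 = 0.8477

u ≈ 0.8477c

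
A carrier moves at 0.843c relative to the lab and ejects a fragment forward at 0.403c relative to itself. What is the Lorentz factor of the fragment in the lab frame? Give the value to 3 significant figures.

γ ≈ 2.72

u_lab = (0.403 + 0.843)/(1 + 0.403×0.843) = 1.246/1.33973 = 0.930039
γ = 1/√(1 − 0.930039²) = 2.72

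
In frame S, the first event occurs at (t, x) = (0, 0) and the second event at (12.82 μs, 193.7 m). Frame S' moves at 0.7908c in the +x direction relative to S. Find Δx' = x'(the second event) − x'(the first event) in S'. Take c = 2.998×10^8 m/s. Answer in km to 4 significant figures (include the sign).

Δx' ≈ -4.649 km

γ = 1/√(1 − 0.7908²) = 1.63379
Δx' = γ(Δx − vΔt) = 1.63379 × (193.7 m − 0.7908×(2.998×10^8 m/s)×12.82×10^-6 s)
= 1.63379 × (-2845.69 m) = -4.649 km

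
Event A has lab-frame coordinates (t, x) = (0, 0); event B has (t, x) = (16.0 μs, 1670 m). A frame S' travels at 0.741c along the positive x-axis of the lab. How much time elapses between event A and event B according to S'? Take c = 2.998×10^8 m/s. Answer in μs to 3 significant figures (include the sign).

Δt' ≈ 17.7 μs

γ = 1/√(1 − 0.741²) = 1.4892
Δt' = γ(Δt − vΔx/c²) = 1.4892 × (16.0 μs − 0.741×1670 m / (2.998×10^8 m/s))
= 1.4892 × (11.872 μs) = 17.7 μs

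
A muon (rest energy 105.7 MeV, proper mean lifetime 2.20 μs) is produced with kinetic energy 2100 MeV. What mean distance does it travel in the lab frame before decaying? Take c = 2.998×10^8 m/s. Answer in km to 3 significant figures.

γ = 1 + K/(m₀c²) = 1 + 2100/105.7 = 20.868
β = √(1 − 1/γ²) = 0.99885
Dilated lifetime: γτ₀ = 20.868 × 2.20 μs = 45.909 μs
d = βc·γτ₀ = 0.99885 × (2.998×10^8 m/s) × 4.5909×10^-5 s = 13.7 km

d ≈ 13.7 km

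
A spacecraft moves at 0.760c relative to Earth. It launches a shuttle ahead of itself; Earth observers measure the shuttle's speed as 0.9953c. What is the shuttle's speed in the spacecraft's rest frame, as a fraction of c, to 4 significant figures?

Inverse velocity addition: u' = (u − v)/(1 − uv/c²)
= (0.9953 − 0.760)/(1 − 0.9953×0.760) = 0.2353/0.243572 = 0.9660

u' ≈ 0.9660c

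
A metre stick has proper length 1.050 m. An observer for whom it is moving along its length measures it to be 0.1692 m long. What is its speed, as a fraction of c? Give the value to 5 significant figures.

β ≈ 0.98693

γ = L₀/L = 1.050/0.1692 = 6.205674
β = √(1 − 1/γ²) = 0.98693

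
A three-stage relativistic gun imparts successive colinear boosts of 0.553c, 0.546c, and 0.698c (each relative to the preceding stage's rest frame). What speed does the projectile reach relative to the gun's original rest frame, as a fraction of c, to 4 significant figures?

Compose boost 2: (0.546 + 0.553)/(1 + 0.546×0.553) = 1.099/1.30194 = 0.844126
Compose boost 3: (0.698 + 0.844126)/(1 + 0.698×0.844126) = 1.54213/1.58920 = 0.9704

u ≈ 0.9704c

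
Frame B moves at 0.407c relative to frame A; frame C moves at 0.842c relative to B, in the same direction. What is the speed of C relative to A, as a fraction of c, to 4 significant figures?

u ≈ 0.9302c

Compose boost 2: (0.842 + 0.407)/(1 + 0.842×0.407) = 1.249/1.34269 = 0.9302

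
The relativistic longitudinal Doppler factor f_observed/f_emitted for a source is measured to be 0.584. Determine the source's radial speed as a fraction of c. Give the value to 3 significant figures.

β ≈ 0.491

f_obs/f_src = √((1−β)/(1+β)) = 0.584  ⇒  (1−β)/(1+β) = 0.34106
β = |1 − D²|/(1 + D²) = |1 − 0.34106|/(1 + 0.34106) = 0.491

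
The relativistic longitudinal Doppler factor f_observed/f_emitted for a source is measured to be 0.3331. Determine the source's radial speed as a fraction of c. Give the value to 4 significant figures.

f_obs/f_src = √((1−β)/(1+β)) = 0.3331  ⇒  (1−β)/(1+β) = 0.110956
β = |1 − D²|/(1 + D²) = |1 − 0.110956|/(1 + 0.110956) = 0.8003

β ≈ 0.8003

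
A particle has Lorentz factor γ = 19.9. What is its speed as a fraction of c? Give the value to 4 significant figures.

β = √(1 − 1/γ²) = √(1 − 1/19.9²) = √(0.997475) = 0.9987

β ≈ 0.9987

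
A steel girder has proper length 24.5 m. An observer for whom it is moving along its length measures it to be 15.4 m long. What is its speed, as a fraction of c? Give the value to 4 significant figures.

γ = L₀/L = 24.5/15.4 = 1.59091
β = √(1 − 1/γ²) = 0.7778

β ≈ 0.7778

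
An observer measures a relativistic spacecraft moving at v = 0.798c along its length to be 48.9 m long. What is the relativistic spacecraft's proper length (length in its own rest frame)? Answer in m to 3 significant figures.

γ = 1/√(1 − 0.798²) = 1.6593
L₀ = γL = 1.6593 × 48.9 = 81.1 m

L₀ ≈ 81.1 m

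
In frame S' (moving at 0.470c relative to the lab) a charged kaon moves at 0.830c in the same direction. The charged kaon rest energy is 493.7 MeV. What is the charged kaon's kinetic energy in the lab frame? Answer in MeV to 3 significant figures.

K ≈ 900 MeV

u_lab = (0.830 + 0.470)/(1 + 0.830×0.470) = 0.935185
γ = 1/√(1 − 0.935185²) = 2.8236
K = (γ − 1)m₀c² = (2.8236 − 1) × 493.7 = 1.8236 × 493.7 = 900 MeV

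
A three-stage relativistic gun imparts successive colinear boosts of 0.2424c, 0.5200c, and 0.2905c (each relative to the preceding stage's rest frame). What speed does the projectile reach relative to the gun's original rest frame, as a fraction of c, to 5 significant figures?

u ≈ 0.80853c

Compose boost 2: (0.5200 + 0.2424)/(1 + 0.5200×0.2424) = 0.76240/1.126048 = 0.6770582
Compose boost 3: (0.2905 + 0.6770582)/(1 + 0.2905×0.6770582) = 0.9675582/1.196685 = 0.80853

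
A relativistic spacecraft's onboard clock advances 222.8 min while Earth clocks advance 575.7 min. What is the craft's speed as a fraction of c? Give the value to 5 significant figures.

β ≈ 0.92208

γ = Δt/τ₀ = 575.7/222.8 = 2.583932
β = √(1 − 1/γ²) = √(1 − 1/2.583932²) = 0.92208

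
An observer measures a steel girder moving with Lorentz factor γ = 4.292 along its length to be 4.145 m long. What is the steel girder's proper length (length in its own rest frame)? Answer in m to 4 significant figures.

L₀ ≈ 17.79 m

γ = 4.292 (given)
L₀ = γL = 4.292 × 4.145 = 17.79 m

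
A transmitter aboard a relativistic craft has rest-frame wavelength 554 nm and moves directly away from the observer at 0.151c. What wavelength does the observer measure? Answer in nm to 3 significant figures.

λ_obs ≈ 645 nm

Relativistic Doppler: λ_obs = λ_src √((1+β)/(1−β))
= 554 × √(1.1510/0.84900) = 554 × 1.1644 = 645 nm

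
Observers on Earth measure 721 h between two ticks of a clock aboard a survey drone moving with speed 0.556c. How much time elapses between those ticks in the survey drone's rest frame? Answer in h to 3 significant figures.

τ₀ ≈ 599 h

γ = 1/√(1 − 0.556²) = 1.2031
Proper time: τ₀ = Δt/γ = 721/1.2031 = 599 h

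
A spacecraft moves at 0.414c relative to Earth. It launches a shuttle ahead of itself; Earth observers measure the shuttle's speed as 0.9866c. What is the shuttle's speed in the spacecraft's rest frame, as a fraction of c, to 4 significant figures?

Inverse velocity addition: u' = (u − v)/(1 − uv/c²)
= (0.9866 − 0.414)/(1 − 0.9866×0.414) = 0.5726/0.591548 = 0.9680

u' ≈ 0.9680c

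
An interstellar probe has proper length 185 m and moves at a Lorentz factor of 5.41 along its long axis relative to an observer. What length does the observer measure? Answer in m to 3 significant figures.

γ = 5.41 (given)
Length contraction: L = L₀/γ = 185/5.41 = 34.2 m

L ≈ 34.2 m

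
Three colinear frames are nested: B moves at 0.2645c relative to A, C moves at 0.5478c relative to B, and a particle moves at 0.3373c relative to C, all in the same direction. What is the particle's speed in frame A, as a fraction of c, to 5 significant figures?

u ≈ 0.84466c

Compose boost 2: (0.5478 + 0.2645)/(1 + 0.5478×0.2645) = 0.81230/1.144893 = 0.7094986
Compose boost 3: (0.3373 + 0.7094986)/(1 + 0.3373×0.7094986) = 1.046799/1.239314 = 0.84466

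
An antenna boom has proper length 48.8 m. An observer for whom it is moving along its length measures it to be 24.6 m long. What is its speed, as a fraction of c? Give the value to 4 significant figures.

β ≈ 0.8636

γ = L₀/L = 48.8/24.6 = 1.98374
β = √(1 − 1/γ²) = 0.8636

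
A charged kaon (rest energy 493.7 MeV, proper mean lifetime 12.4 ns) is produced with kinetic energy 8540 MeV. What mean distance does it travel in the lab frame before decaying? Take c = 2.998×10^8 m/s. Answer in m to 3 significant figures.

d ≈ 67.9 m

γ = 1 + K/(m₀c²) = 1 + 8540/493.7 = 18.298
β = √(1 − 1/γ²) = 0.99851
Dilated lifetime: γτ₀ = 18.298 × 12.4 ns = 226.89 ns
d = βc·γτ₀ = 0.99851 × (2.998×10^8 m/s) × 2.2689×10^-7 s = 67.9 m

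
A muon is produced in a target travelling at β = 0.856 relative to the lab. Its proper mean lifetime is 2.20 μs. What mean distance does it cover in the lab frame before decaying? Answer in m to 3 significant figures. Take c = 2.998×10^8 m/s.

d ≈ 1090 m

γ = 1/√(1 − 0.856²) = 1.9343
Dilated lifetime: Δt = γτ₀ = 1.9343 × 2.20 μs = 4.2555 μs
d = vΔt = 0.856c × 4.2555 μs = 2.5663×10^8 m/s × 4.2555×10^-6 s = 1090 m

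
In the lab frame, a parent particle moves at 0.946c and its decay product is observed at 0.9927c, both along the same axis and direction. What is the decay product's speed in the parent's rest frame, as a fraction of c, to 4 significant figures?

u' ≈ 0.7668c

Inverse velocity addition: u' = (u − v)/(1 − uv/c²)
= (0.9927 − 0.946)/(1 − 0.9927×0.946) = 0.04670/0.0609058 = 0.7668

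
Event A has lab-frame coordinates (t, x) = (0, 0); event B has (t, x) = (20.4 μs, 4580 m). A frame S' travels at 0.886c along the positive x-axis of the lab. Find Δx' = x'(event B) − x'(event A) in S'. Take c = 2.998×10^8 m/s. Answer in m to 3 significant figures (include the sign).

Δx' ≈ -1810 m

γ = 1/√(1 − 0.886²) = 2.1566
Δx' = γ(Δx − vΔt) = 2.1566 × (4580 m − 0.886×(2.998×10^8 m/s)×20.4×10^-6 s)
= 2.1566 × (-838.71 m) = -1810 m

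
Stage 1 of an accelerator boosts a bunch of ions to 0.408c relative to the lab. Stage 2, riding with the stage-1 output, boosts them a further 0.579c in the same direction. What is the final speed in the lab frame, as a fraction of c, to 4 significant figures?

u ≈ 0.7984c

Compose boost 2: (0.579 + 0.408)/(1 + 0.579×0.408) = 0.9870/1.23623 = 0.7984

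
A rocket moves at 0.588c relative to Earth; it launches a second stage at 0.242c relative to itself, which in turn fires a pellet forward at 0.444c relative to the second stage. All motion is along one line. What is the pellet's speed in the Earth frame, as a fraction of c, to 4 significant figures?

u ≈ 0.8851c

Compose boost 2: (0.242 + 0.588)/(1 + 0.242×0.588) = 0.8300/1.14230 = 0.726607
Compose boost 3: (0.444 + 0.726607)/(1 + 0.444×0.726607) = 1.17061/1.32261 = 0.8851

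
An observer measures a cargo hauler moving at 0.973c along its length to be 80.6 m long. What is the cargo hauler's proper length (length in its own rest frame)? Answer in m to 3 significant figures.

γ = 1/√(1 − 0.973²) = 4.3327
L₀ = γL = 4.3327 × 80.6 = 349 m

L₀ ≈ 349 m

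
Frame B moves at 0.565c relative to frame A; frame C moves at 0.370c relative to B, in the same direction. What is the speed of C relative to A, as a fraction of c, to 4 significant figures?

Compose boost 2: (0.370 + 0.565)/(1 + 0.370×0.565) = 0.9350/1.20905 = 0.7733

u ≈ 0.7733c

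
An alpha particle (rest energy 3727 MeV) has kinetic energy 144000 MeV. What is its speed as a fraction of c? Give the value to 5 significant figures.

γ = 1 + K/(m₀c²) = 1 + 144000/3727 = 39.63697
β = √(1 − 1/γ²) = 0.99968

β ≈ 0.99968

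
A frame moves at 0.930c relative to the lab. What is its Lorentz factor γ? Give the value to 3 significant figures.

γ ≈ 2.72

γ = 1/√(1 − β²) = 1/√(1 − 0.930²) = 1/√(0.13510) = 2.72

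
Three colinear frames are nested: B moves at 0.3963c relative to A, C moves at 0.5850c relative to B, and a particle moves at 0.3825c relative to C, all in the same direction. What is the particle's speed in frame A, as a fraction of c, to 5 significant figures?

Compose boost 2: (0.5850 + 0.3963)/(1 + 0.5850×0.3963) = 0.98130/1.231835 = 0.7966161
Compose boost 3: (0.3825 + 0.7966161)/(1 + 0.3825×0.7966161) = 1.179116/1.304706 = 0.90374

u ≈ 0.90374c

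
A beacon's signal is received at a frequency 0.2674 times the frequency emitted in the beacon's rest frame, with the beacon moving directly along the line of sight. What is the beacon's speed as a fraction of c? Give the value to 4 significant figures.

β ≈ 0.8665

f_obs/f_src = √((1−β)/(1+β)) = 0.2674  ⇒  (1−β)/(1+β) = 0.0715028
β = |1 − D²|/(1 + D²) = |1 − 0.0715028|/(1 + 0.0715028) = 0.8665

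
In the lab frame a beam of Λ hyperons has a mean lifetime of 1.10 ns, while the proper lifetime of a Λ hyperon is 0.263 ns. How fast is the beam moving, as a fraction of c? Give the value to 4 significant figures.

β ≈ 0.9710

γ = Δt/τ₀ = 1.10/0.263 = 4.18251
β = √(1 − 1/γ²) = √(1 − 1/4.18251²) = 0.9710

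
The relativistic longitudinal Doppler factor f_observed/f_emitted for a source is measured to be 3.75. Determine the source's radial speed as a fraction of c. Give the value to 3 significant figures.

β ≈ 0.867

f_obs/f_src = √((1+β)/(1−β)) = 3.75  ⇒  (1+β)/(1−β) = 14.062
β = |1 − D²|/(1 + D²) = |1 − 14.062|/(1 + 14.062) = 0.867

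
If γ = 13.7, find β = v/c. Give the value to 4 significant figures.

β = √(1 − 1/γ²) = √(1 − 1/13.7²) = √(0.994672) = 0.9973

β ≈ 0.9973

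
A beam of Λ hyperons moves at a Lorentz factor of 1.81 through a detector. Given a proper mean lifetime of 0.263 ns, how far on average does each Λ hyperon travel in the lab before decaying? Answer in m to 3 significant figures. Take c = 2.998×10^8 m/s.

β = √(1 − 1/γ²) = √(1 − 1/1.81²) = 0.83352
Dilated lifetime: Δt = γτ₀ = 1.81 × 0.263 ns = 0.47603 ns
d = vΔt = 0.83352c × 0.47603 ns = 2.4989×10^8 m/s × 4.7603×10^-10 s = 0.119 m

d ≈ 0.119 m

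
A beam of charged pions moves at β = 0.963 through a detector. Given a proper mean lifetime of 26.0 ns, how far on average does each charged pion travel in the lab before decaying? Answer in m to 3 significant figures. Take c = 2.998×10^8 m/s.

γ = 1/√(1 − 0.963²) = 3.7106
Dilated lifetime: Δt = γτ₀ = 3.7106 × 26.0 ns = 96.474 ns
d = vΔt = 0.963c × 96.474 ns = 2.8871×10^8 m/s × 9.6474×10^-8 s = 27.9 m

d ≈ 27.9 m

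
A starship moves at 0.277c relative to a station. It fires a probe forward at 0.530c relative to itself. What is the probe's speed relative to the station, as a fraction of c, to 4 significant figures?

u ≈ 0.7037c

Relativistic velocity addition: u = (u' + v)/(1 + u'v/c²)
= (0.530 + 0.277)/(1 + 0.530×0.277) = 0.8070/1.14681 = 0.7037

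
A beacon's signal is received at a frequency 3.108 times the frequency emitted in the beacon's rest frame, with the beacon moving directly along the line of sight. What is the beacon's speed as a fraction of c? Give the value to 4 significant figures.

β ≈ 0.8124

f_obs/f_src = √((1+β)/(1−β)) = 3.108  ⇒  (1+β)/(1−β) = 9.65966
β = |1 − D²|/(1 + D²) = |1 − 9.65966|/(1 + 9.65966) = 0.8124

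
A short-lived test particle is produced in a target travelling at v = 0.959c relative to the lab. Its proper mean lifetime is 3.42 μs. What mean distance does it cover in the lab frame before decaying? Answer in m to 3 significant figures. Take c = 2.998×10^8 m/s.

d ≈ 3470 m

γ = 1/√(1 − 0.959²) = 3.5285
Dilated lifetime: Δt = γτ₀ = 3.5285 × 3.42 μs = 12.067 μs
d = vΔt = 0.959c × 12.067 μs = 2.8751×10^8 m/s × 1.2067×10^-5 s = 3470 m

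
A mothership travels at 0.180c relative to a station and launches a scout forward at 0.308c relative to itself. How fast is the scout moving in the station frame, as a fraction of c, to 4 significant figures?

u ≈ 0.4624c

Compose boost 2: (0.308 + 0.180)/(1 + 0.308×0.180) = 0.4880/1.05544 = 0.4624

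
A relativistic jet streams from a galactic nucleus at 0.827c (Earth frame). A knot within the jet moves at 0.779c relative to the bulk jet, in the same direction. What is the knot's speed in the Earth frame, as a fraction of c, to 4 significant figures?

Relativistic velocity addition: u = (u' + v)/(1 + u'v/c²)
= (0.779 + 0.827)/(1 + 0.779×0.827) = 1.606/1.64423 = 0.9767

u ≈ 0.9767c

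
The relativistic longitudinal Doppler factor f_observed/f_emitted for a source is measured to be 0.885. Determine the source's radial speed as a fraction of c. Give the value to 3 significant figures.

β ≈ 0.122

f_obs/f_src = √((1−β)/(1+β)) = 0.885  ⇒  (1−β)/(1+β) = 0.78323
β = |1 − D²|/(1 + D²) = |1 − 0.78323|/(1 + 0.78323) = 0.122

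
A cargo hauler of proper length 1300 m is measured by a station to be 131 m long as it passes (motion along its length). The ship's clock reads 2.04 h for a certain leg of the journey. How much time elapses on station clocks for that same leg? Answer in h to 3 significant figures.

Δt ≈ 20.2 h

Length contraction ⇒ γ = L₀/L = 1300/131 = 9.9237
Time dilation: Δt = γτ₀ = 9.9237 × 2.04 h = 20.2 h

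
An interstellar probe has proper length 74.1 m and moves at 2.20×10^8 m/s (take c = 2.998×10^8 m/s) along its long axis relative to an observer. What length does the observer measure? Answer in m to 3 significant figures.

L ≈ 50.3 m

β = v/c = 2.20×10^8 / 2.998×10^8 = 0.73382
γ = 1/√(1 − 0.73382²) = 1.4720
Length contraction: L = L₀/γ = 74.1/1.4720 = 50.3 m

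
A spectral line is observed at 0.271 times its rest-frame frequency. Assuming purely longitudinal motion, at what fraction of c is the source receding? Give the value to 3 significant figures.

f_obs/f_src = √((1−β)/(1+β)) = 0.271  ⇒  (1−β)/(1+β) = 0.073441
β = |1 − D²|/(1 + D²) = |1 − 0.073441|/(1 + 0.073441) = 0.863

β ≈ 0.863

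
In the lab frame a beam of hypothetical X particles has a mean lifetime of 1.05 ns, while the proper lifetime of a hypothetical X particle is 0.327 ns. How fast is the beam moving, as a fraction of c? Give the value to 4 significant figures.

γ = Δt/τ₀ = 1.05/0.327 = 3.21101
β = √(1 − 1/γ²) = √(1 − 1/3.21101²) = 0.9503

β ≈ 0.9503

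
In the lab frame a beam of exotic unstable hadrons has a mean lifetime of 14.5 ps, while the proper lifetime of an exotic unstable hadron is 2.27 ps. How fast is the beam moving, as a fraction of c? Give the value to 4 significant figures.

β ≈ 0.9877

γ = Δt/τ₀ = 14.5/2.27 = 6.38767
β = √(1 − 1/γ²) = √(1 − 1/6.38767²) = 0.9877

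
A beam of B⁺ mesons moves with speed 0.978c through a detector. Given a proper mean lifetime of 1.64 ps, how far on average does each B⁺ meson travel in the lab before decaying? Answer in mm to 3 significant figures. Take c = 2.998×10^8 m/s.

γ = 1/√(1 − 0.978²) = 4.7938
Dilated lifetime: Δt = γτ₀ = 4.7938 × 1.64 ps = 7.8618 ps
d = vΔt = 0.978c × 7.8618 ps = 2.9320×10^8 m/s × 7.8618×10^-12 s = 2.31 mm

d ≈ 2.31 mm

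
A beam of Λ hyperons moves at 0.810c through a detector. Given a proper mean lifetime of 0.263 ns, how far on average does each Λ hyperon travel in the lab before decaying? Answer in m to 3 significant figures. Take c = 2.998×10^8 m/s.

γ = 1/√(1 − 0.810²) = 1.7052
Dilated lifetime: Δt = γτ₀ = 1.7052 × 0.263 ns = 0.44848 ns
d = vΔt = 0.810c × 0.44848 ns = 2.4284×10^8 m/s × 4.4848×10^-10 s = 0.109 m

d ≈ 0.109 m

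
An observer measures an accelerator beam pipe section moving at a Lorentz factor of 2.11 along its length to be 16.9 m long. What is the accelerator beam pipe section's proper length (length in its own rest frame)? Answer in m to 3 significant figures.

γ = 2.11 (given)
L₀ = γL = 2.11 × 16.9 = 35.7 m

L₀ ≈ 35.7 m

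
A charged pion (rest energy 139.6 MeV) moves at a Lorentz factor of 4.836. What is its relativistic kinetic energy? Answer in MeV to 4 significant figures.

K ≈ 535.5 MeV

γ = 4.836 (given)
K = (γ − 1)m₀c² = (4.836 − 1) × 139.6 MeV = 3.83600 × 139.6 MeV = 535.5 MeV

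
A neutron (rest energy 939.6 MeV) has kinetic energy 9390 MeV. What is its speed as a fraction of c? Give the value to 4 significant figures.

γ = 1 + K/(m₀c²) = 1 + 9390/939.6 = 10.9936
β = √(1 − 1/γ²) = 0.9959

β ≈ 0.9959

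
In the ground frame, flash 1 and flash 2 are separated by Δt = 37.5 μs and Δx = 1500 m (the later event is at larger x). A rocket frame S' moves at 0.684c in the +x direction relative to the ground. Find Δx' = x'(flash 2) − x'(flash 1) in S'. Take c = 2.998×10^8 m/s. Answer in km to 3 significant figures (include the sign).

Δx' ≈ -8.49 km

γ = 1/√(1 − 0.684²) = 1.3708
Δx' = γ(Δx − vΔt) = 1.3708 × (1500 m − 0.684×(2.998×10^8 m/s)×37.5×10^-6 s)
= 1.3708 × (-6189.9 m) = -8.49 km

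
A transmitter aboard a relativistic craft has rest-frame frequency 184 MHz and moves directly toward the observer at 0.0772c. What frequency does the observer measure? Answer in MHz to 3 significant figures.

Relativistic Doppler: f_obs = f_src √((1+β)/(1−β))
= 184 × √(1.0772/0.92280) = 184 × 1.0804 = 199 MHz

f_obs ≈ 199 MHz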